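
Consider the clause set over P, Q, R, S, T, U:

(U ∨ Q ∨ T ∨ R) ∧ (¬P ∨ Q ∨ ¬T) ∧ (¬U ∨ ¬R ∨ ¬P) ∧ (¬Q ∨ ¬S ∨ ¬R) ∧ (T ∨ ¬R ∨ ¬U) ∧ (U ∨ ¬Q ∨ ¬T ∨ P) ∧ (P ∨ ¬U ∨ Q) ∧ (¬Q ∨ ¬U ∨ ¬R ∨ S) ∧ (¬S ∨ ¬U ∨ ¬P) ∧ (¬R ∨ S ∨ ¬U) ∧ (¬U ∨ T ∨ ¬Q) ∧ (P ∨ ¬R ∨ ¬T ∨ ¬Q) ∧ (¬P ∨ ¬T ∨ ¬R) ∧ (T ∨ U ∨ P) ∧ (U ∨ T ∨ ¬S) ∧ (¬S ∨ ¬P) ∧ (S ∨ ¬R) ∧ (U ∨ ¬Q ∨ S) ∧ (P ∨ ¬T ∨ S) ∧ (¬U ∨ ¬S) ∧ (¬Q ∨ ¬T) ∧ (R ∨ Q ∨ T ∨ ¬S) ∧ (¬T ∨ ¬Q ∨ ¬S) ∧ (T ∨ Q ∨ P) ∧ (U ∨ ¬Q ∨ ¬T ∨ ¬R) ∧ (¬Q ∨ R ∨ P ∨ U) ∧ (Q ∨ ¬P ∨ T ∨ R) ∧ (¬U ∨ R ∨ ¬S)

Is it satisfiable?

Branch on S: set S = True.
The clause (¬P) is unit, so P = False.
The clause (¬U) is unit, so U = False.
The clause (T) is unit, so T = True.
The clause (¬Q) is unit, so Q = False.
All clauses hold; R can take either value.
A satisfying assignment: P: False, Q: False, R: False, S: True, T: True, U: False.

Satisfiable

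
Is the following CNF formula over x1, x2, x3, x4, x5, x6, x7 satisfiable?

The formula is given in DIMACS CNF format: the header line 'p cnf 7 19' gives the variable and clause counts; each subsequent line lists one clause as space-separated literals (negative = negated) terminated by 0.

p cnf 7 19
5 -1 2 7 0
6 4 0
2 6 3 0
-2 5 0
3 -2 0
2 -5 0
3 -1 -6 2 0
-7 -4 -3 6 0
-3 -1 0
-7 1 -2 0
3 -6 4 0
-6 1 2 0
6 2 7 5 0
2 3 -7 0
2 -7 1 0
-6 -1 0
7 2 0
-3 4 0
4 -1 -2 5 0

Satisfiable

Case x6 = False:
From the singleton clause (x4), x4 = True.
Case x2 = True:
From the singleton clause (x5), x5 = True.
From the singleton clause (x3), x3 = True.
From the singleton clause (¬x7), x7 = False.
From the singleton clause (¬x1), x1 = False.
Every clause now holds.
A satisfying assignment: x1=False, x2=True, x3=True, x4=True, x5=True, x6=False, x7=False.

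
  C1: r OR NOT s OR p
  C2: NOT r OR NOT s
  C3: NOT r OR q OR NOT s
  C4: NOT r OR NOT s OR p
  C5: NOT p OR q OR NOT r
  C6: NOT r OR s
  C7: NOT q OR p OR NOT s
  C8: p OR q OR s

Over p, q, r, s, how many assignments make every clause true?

There are 2^4 = 16 truth assignments over (p, q, r, s).
Split on r. With r = true, the clauses containing r are satisfied and NOT r drops from the rest; 0 of the 2^3 = 8 assignments to the other variables satisfy what remains.
With r = false, by the same count on the reduced clause set, 5 assignments work.
(One model: p=F, q=T, r=F, s=F.)
Total: 0 + 5 = 5.

5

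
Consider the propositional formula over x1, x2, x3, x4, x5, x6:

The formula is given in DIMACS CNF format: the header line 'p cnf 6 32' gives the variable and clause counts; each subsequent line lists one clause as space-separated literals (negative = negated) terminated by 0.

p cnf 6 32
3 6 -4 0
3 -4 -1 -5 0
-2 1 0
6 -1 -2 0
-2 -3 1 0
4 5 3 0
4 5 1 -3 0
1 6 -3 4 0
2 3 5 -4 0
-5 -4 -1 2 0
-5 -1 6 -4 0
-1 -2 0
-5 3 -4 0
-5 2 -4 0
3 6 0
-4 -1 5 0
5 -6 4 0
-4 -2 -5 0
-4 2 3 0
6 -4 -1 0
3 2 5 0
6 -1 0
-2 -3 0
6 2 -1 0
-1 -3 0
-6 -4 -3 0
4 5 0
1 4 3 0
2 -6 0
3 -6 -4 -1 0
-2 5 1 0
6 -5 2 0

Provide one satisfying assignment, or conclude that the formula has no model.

Case x2 = False:
The clause (¬x6) is unit, so x6 = False.
The clause (x3) is unit, so x3 = True.
The clause (¬x1) is unit, so x1 = False.
The clause (x4) is unit, so x4 = True.
The clause (¬x5) is unit, so x5 = False.
Every clause now holds.

x1 ↦ False, x2 ↦ False, x3 ↦ True, x4 ↦ True, x5 ↦ False, x6 ↦ False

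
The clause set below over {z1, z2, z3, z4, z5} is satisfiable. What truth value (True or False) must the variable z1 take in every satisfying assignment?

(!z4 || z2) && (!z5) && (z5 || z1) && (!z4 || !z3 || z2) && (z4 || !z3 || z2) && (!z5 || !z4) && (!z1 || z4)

True

Suppose z1 = false.
(!z5) alone gives z5 = false.
But (z5) is also a unit clause — contradiction.
So every satisfying assignment has z1 = True.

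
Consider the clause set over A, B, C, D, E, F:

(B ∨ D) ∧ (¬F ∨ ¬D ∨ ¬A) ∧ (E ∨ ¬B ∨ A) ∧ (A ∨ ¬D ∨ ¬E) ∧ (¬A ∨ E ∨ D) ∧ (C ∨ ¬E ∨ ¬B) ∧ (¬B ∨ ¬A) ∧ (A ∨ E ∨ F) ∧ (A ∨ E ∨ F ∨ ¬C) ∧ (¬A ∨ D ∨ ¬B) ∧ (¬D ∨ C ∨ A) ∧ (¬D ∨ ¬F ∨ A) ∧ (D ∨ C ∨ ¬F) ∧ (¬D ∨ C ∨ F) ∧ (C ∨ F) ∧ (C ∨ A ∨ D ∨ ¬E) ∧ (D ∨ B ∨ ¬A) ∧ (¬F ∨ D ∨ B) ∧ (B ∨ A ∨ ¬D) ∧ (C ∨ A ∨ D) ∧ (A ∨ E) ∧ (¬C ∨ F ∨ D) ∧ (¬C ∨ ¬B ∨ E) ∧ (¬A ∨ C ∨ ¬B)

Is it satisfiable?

Yes, satisfiable

Try B = False.
The clause (D) is unit, so D = True.
The clause (A) is unit, so A = True.
The clause (¬F) is unit, so F = False.
The clause (C) is unit, so C = True.
No clause remains; E is free.
A satisfying assignment: A: True, B: False, C: True, D: True, E: True, F: False.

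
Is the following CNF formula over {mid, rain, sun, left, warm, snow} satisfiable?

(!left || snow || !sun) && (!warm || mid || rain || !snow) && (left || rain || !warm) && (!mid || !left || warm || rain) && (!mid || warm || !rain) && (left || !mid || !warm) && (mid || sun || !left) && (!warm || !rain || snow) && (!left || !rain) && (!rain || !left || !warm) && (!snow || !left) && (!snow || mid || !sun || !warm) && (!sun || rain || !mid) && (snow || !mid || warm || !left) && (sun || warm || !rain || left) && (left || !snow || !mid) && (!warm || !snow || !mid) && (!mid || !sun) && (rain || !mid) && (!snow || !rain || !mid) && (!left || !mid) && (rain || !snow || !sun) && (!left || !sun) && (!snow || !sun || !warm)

Yes, satisfiable

Case left = false:
Case rain = true:
Case mid = false:
Case warm = false:
Unit clause (sun) forces sun = true.
Every clause is now satisfied; snow is unconstrained.
A satisfying assignment: mid ↦ false, rain ↦ true, sun ↦ true, left ↦ false, warm ↦ false, snow ↦ true.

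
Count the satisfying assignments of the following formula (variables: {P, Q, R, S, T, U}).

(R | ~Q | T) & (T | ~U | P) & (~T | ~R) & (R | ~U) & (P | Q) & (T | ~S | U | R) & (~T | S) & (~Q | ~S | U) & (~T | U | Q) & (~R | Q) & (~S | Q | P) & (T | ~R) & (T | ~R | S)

There are 2^6 = 64 truth assignments over (P, Q, R, S, T, U).
Split on T. With T = 1, the clauses containing T are satisfied and ~T drops from the rest; 0 of the 2^5 = 32 assignments to the other variables satisfy what remains.
With T = 0, by the same count on the reduced clause set, 1 assignment works.
(One model: P=T, Q=F, R=F, S=F, T=F, U=F.)
Total: 0 + 1 = 1.

1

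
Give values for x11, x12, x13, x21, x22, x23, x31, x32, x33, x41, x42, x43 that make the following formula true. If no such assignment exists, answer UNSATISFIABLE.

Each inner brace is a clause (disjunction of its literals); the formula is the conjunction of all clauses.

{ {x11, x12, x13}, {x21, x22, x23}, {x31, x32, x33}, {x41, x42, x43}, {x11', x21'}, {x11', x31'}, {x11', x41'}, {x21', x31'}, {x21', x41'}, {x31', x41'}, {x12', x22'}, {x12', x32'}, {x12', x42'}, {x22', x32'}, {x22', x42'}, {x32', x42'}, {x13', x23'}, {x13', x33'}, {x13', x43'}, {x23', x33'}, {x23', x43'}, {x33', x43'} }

Branch on x11: set x11 = 0.
Branch on x12: set x12 = 1.
Unit clause (x22') forces x22 = 0.
Unit clause (x32') forces x32 = 0.
Unit clause (x42') forces x42 = 0.
Branch on x21: set x21 = 1.
Unit clause (x31') forces x31 = 0.
Unit clause (x33) forces x33 = 1.
Unit clause (x41') forces x41 = 0.
Unit clause (x43) forces x43 = 1.
That conflicts with the unit clause (x43').
Undo x21 and try x21 = 0.
Unit clause (x23) forces x23 = 1.
Unit clause (x13') forces x13 = 0.
Unit clause (x33') forces x33 = 0.
Unit clause (x31) forces x31 = 1.
Unit clause (x41') forces x41 = 0.
Unit clause (x43) forces x43 = 1.
That conflicts with the unit clause (x43').
Both values of x21 lead to a conflict.
Undo x12 and try x12 = 0.
Unit clause (x13) forces x13 = 1.
Unit clause (x23') forces x23 = 0.
Unit clause (x33') forces x33 = 0.
Unit clause (x43') forces x43 = 0.
Branch on x21: set x21 = 1.
Unit clause (x31') forces x31 = 0.
Unit clause (x32) forces x32 = 1.
Unit clause (x41') forces x41 = 0.
Unit clause (x42) forces x42 = 1.
That conflicts with the unit clause (x42').
Undo x21 and try x21 = 0.
Unit clause (x22) forces x22 = 1.
Unit clause (x32') forces x32 = 0.
Unit clause (x31) forces x31 = 1.
Unit clause (x41') forces x41 = 0.
Unit clause (x42) forces x42 = 1.
That conflicts with the unit clause (x42').
Both values of x21 lead to a conflict.
Both values of x12 lead to a conflict.
Undo x11 and try x11 = 1.
Unit clause (x21') forces x21 = 0.
Unit clause (x31') forces x31 = 0.
Unit clause (x41') forces x41 = 0.
Branch on x22: set x22 = 1.
Unit clause (x12') forces x12 = 0.
Unit clause (x32') forces x32 = 0.
Unit clause (x33) forces x33 = 1.
Unit clause (x42') forces x42 = 0.
Unit clause (x43) forces x43 = 1.
That conflicts with the unit clause (x43').
Undo x22 and try x22 = 0.
Unit clause (x23) forces x23 = 1.
Unit clause (x13') forces x13 = 0.
Unit clause (x33') forces x33 = 0.
Unit clause (x32) forces x32 = 1.
Unit clause (x12') forces x12 = 0.
Unit clause (x42') forces x42 = 0.
Unit clause (x43) forces x43 = 1.
That conflicts with the unit clause (x43').
Both values of x22 lead to a conflict.
Both values of x11 lead to a conflict.

UNSATISFIABLE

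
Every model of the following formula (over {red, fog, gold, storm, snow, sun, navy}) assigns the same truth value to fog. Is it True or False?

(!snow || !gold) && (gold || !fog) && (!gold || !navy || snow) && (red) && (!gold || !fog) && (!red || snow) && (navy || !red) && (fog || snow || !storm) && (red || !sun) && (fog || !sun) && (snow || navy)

Suppose fog = true.
(gold) alone gives gold = true.
That conflicts with the unit clause (!gold).
So every satisfying assignment has fog = False.

False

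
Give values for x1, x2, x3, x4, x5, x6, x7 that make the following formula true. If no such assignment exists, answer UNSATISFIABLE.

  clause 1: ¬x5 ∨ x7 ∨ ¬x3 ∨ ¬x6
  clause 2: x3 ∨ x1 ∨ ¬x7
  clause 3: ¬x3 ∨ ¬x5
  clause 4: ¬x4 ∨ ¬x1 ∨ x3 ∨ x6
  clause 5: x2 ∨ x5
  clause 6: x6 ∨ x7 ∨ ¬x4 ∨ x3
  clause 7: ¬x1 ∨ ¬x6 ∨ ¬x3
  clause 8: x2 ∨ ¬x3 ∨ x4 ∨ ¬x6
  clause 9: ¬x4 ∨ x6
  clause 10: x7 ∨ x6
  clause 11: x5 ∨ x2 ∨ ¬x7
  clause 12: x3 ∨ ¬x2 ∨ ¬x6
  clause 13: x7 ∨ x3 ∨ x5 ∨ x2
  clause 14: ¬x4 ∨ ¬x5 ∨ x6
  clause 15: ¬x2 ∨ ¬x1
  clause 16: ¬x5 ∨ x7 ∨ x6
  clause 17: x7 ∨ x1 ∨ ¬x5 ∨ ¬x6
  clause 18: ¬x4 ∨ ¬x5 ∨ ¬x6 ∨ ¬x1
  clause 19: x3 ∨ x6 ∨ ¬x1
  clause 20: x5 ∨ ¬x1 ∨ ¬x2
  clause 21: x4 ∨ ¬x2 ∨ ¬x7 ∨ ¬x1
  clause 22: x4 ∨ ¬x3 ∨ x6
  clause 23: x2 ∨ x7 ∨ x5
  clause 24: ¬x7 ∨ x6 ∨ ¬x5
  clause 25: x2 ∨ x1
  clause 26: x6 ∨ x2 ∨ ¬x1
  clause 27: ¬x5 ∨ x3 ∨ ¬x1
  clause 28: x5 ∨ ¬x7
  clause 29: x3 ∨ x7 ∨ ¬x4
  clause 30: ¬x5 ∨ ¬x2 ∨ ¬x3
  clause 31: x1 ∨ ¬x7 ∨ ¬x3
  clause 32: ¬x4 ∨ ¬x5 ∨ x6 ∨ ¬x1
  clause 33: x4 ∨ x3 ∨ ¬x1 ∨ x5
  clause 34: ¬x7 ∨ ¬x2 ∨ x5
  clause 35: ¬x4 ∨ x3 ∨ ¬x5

x1 ↦ False,  x2 ↦ True,  x3 ↦ True,  x4 ↦ False,  x5 ↦ False,  x6 ↦ True,  x7 ↦ False

Try x3 = True.
Unit clause (¬x5) forces x5 = False.
Unit clause (x2) forces x2 = True.
Unit clause (¬x1) forces x1 = False.
Unit clause (¬x7) forces x7 = False.
Unit clause (x6) forces x6 = True.
No clause remains; x4 is free.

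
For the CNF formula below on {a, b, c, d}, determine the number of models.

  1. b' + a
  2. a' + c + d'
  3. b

3

There are 2^4 = 16 truth assignments over (a, b, c, d).
Split on c. With c = 1, the clauses containing c are satisfied and c' drops from the rest; 2 of the 2^3 = 8 assignments to the other variables satisfy what remains.
With c = 0, by the same count on the reduced clause set, 1 assignment works.
(One model: a=T, b=T, c=F, d=F.)
Total: 2 + 1 = 3.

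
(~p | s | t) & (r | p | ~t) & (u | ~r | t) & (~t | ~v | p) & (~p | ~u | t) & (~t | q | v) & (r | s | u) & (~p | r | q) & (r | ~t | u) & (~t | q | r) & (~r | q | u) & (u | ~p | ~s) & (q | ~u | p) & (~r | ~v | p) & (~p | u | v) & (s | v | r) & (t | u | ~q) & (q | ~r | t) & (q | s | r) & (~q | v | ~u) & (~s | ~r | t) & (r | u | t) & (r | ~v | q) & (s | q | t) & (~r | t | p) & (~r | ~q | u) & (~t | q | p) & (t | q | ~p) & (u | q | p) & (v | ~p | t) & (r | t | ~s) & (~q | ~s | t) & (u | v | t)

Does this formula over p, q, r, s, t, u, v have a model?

Yes

Case p = 1:
Case s = 0:
The clause (t) is unit, so t = 1.
Case q = 1:
Case r = 0:
The clause (u) is unit, so u = 1.
The clause (v) is unit, so v = 1.
All clauses are satisfied.
A satisfying assignment: p: 1, q: 1, r: 0, s: 0, t: 1, u: 1, v: 1.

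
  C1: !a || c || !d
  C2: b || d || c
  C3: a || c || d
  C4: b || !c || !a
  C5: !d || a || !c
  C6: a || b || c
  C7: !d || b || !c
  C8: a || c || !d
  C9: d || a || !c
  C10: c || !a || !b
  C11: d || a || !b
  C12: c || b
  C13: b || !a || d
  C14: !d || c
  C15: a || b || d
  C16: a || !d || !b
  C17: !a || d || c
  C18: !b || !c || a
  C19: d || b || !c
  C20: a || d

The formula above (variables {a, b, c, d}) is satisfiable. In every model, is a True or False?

True

Suppose a = false.
The clause (d) is unit, so d = true.
The clause (!c) is unit, so c = false.
Now (c) is unsatisfied and unit — conflict.
So every satisfying assignment has a = True.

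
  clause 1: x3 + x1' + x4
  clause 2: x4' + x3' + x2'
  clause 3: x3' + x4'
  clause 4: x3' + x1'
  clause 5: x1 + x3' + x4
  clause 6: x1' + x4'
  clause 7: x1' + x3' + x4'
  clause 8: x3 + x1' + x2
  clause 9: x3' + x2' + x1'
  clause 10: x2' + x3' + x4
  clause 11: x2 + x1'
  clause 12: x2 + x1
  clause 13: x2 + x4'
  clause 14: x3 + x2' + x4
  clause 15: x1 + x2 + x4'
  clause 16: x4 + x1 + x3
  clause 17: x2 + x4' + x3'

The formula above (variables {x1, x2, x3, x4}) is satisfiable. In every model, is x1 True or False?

False

Suppose x1 = 1.
(x3') alone gives x3 = 0.
(x4) alone gives x4 = 1.
Now (x4') is unsatisfied and unit — conflict.
So every satisfying assignment has x1 = False.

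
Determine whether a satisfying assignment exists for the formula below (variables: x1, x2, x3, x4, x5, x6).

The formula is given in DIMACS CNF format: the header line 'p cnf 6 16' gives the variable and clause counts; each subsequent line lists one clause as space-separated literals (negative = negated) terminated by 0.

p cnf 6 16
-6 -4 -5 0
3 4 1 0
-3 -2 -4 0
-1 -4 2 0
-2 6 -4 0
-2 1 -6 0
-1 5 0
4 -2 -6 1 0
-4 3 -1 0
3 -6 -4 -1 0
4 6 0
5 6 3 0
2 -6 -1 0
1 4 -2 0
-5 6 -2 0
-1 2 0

Yes, satisfiable

Case x1 = False:
Case x3 = False:
The clause (x4) is unit, so x4 = True.
Case x6 = True:
The clause (¬x5) is unit, so x5 = False.
The clause (¬x2) is unit, so x2 = False.
Every clause now holds.
A satisfying assignment: x1: False; x2: False; x3: False; x4: True; x5: False; x6: True.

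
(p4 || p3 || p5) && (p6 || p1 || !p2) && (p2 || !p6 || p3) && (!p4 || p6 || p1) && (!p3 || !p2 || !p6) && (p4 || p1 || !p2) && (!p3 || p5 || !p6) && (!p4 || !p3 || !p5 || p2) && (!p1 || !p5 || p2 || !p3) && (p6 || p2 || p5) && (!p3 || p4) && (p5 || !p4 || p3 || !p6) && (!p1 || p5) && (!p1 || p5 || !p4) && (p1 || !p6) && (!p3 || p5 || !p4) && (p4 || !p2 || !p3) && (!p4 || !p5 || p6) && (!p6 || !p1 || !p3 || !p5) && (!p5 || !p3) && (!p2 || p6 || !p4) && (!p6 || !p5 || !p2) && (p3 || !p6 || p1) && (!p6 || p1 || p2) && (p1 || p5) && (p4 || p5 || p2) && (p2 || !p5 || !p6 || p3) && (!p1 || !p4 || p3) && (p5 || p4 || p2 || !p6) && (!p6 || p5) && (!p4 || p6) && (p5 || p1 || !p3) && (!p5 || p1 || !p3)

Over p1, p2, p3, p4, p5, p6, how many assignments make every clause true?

3

There are 2^6 = 64 truth assignments over (p1, p2, p3, p4, p5, p6).
Split on p2. With p2 = true, the clauses containing p2 are satisfied and !p2 drops from the rest; 1 of the 2^5 = 32 assignments to the other variables satisfy what remains.
With p2 = false, by the same count on the reduced clause set, 2 assignments work.
(One model: p1=F, p2=F, p3=F, p4=F, p5=T, p6=F.)
Total: 1 + 2 = 3.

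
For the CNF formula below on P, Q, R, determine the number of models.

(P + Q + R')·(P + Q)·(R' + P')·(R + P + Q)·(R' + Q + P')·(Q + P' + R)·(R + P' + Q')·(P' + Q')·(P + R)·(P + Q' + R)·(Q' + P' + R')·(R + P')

There are 2^3 = 8 truth assignments over (P, Q, R).
Check each against the 12 clauses (columns in the order P, Q, R):
  F F F  ✗ fails (P + Q)
  F F T  ✗ fails (P + Q + R')
  F T F  ✗ fails (P + R)
  F T T  ✓ satisfies all
  T F F  ✗ fails (Q + P' + R)
  T F T  ✗ fails (R' + P')
  T T F  ✗ fails (R + P' + Q')
  T T T  ✗ fails (R' + P')
1 of the 8 rows is a model.

1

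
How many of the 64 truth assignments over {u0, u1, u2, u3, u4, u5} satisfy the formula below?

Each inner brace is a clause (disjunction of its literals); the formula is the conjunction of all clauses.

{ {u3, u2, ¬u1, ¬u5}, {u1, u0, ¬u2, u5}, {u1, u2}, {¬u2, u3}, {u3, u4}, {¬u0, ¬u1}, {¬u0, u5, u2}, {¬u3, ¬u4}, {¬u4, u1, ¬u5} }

8

There are 2^6 = 64 truth assignments over (u0, u1, u2, u3, u4, u5).
Split on u3. With u3 = True, the clauses containing u3 are satisfied and ¬u3 drops from the rest; 7 of the 2^5 = 32 assignments to the other variables satisfy what remains.
With u3 = False, by the same count on the reduced clause set, 1 assignment works.
(One model: u0=F, u1=F, u2=T, u3=T, u4=F, u5=T.)
Total: 7 + 1 = 8.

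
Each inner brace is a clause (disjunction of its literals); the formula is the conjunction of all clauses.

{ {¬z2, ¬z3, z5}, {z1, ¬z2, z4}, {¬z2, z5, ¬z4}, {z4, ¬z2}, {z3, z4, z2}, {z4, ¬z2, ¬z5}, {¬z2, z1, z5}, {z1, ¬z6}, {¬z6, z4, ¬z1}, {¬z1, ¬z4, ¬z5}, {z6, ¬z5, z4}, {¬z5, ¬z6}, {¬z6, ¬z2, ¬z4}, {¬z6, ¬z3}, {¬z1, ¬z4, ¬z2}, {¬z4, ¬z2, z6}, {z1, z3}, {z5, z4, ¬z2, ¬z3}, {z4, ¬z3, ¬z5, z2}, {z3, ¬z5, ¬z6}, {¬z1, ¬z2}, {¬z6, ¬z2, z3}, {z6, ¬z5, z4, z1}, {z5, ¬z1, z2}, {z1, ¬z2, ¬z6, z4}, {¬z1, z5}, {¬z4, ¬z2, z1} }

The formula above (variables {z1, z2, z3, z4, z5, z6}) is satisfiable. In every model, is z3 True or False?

True

Suppose z3 = False.
The clause (z1) is unit, so z1 = True.
The clause (¬z2) is unit, so z2 = False.
The clause (z4) is unit, so z4 = True.
The clause (¬z5) is unit, so z5 = False.
Now (z5) is unsatisfied and unit — conflict.
So every satisfying assignment has z3 = True.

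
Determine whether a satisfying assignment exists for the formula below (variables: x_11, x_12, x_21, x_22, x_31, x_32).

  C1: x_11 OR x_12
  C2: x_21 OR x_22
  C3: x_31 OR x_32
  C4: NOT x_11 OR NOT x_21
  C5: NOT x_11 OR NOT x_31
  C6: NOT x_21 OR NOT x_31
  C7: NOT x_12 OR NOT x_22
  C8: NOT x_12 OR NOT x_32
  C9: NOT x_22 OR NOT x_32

Try x_11 = true.
(NOT x_21) alone gives x_21 = false.
(x_22) alone gives x_22 = true.
(NOT x_31) alone gives x_31 = false.
(x_32) alone gives x_32 = true.
That conflicts with the unit clause (NOT x_32).
Undo x_11 and try x_11 = false.
(x_12) alone gives x_12 = true.
(NOT x_22) alone gives x_22 = false.
(x_21) alone gives x_21 = true.
(NOT x_31) alone gives x_31 = false.
(x_32) alone gives x_32 = true.
That conflicts with the unit clause (NOT x_32).
Neither x_11 = true nor x_11 = false works.
No assignment satisfies every clause.

No, unsatisfiable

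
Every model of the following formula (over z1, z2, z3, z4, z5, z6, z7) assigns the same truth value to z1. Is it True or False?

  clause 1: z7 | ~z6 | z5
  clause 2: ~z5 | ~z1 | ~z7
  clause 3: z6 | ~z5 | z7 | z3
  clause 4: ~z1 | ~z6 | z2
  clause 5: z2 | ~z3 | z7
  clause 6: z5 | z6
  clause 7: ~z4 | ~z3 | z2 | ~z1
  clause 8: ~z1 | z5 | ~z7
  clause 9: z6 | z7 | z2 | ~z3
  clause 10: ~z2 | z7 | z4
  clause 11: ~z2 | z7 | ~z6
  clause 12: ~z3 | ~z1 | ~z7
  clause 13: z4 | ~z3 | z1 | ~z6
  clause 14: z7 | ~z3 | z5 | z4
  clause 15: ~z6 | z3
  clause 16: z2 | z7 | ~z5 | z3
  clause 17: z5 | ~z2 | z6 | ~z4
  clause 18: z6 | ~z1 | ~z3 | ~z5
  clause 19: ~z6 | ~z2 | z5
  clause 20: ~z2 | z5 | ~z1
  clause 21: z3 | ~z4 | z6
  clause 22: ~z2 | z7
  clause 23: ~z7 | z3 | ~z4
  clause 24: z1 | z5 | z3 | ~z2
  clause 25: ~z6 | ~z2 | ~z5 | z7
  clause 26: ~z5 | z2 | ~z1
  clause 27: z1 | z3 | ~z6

Suppose z1 = 1.
Branch on z5: set z5 = 0.
Unit clause (z6) forces z6 = 1.
Unit clause (z7) forces z7 = 1.
That conflicts with the unit clause (~z7).
So z5 must be the other value — set z5 = 1.
Unit clause (~z7) forces z7 = 0.
Unit clause (~z2) forces z2 = 0.
That conflicts with the unit clause (z2).
Either choice for z5 ends in contradiction.
So every satisfying assignment has z1 = False.

False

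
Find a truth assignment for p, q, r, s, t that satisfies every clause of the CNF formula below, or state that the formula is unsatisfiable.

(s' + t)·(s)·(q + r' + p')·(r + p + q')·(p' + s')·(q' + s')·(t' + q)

From the singleton clause (s), s = 1.
From the singleton clause (t), t = 1.
From the singleton clause (p'), p = 0.
From the singleton clause (q'), q = 0.
Now (q) is unsatisfied and unit — conflict.

UNSATISFIABLE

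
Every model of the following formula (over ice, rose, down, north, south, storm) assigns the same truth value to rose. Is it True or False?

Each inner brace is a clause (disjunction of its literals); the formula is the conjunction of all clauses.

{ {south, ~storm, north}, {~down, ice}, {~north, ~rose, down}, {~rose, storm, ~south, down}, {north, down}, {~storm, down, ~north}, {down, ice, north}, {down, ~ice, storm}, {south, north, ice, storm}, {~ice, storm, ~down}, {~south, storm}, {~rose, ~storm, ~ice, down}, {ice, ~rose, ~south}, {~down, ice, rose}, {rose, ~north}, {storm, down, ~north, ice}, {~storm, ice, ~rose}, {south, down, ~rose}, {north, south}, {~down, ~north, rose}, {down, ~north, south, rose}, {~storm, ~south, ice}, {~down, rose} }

True

Suppose rose = 0.
The clause (~north) is unit, so north = 0.
The clause (down) is unit, so down = 1.
But (~down) is also a unit clause — contradiction.
So every satisfying assignment has rose = True.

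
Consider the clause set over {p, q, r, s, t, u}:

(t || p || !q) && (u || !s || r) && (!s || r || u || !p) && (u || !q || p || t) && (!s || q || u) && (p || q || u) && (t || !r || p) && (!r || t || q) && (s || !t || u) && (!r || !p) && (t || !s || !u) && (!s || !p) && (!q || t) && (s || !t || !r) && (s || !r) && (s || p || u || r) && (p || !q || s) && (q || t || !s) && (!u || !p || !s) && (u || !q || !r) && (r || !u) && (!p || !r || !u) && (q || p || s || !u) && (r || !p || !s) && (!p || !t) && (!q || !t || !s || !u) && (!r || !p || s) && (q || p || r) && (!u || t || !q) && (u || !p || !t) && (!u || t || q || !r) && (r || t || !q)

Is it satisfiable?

Case r = true:
From the singleton clause (!p), p = false.
From the singleton clause (t), t = true.
From the singleton clause (s), s = true.
Case q = false:
From the singleton clause (u), u = true.
Every clause now holds.
A satisfying assignment: p=false, q=false, r=true, s=true, t=true, u=true.

Yes, satisfiable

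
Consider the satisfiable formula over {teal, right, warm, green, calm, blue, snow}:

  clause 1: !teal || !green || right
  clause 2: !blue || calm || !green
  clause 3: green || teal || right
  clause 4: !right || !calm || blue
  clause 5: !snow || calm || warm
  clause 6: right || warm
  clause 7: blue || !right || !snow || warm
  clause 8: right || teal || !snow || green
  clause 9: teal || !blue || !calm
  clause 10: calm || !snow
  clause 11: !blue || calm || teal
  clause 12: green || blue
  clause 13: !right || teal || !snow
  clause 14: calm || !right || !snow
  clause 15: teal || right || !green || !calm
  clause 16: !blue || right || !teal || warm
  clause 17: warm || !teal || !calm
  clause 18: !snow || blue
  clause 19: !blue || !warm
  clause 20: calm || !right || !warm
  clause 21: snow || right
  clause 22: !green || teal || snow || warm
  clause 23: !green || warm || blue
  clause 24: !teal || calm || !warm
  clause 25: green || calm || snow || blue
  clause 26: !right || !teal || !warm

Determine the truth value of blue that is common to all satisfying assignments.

Suppose blue = false.
The clause (green) is unit, so green = true.
The clause (!snow) is unit, so snow = false.
The clause (right) is unit, so right = true.
The clause (!calm) is unit, so calm = false.
The clause (!warm) is unit, so warm = false.
Now (warm) is unsatisfied and unit — conflict.
So every satisfying assignment has blue = True.

True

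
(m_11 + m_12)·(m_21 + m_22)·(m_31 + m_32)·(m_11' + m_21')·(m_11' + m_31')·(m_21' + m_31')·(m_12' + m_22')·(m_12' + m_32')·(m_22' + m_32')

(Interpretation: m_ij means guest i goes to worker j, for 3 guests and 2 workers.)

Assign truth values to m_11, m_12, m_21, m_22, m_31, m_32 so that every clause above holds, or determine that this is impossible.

Branch on m_11: set m_11 = 1.
(m_21') alone gives m_21 = 0.
(m_22) alone gives m_22 = 1.
(m_31') alone gives m_31 = 0.
(m_32) alone gives m_32 = 1.
But (m_32') is also a unit clause — contradiction.
So m_11 must be the other value — set m_11 = 0.
(m_12) alone gives m_12 = 1.
(m_22') alone gives m_22 = 0.
(m_21) alone gives m_21 = 1.
(m_31') alone gives m_31 = 0.
(m_32) alone gives m_32 = 1.
But (m_32') is also a unit clause — contradiction.
Both values of m_11 lead to a conflict.

UNSATISFIABLE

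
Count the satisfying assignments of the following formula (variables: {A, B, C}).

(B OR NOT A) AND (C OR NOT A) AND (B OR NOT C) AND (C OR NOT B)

There are 2^3 = 8 truth assignments over (A, B, C).
Check each against the 4 clauses (columns in the order A, B, C):
  F F F  ✓ satisfies all
  F F T  ✗ fails (B OR NOT C)
  F T F  ✗ fails (C OR NOT B)
  F T T  ✓ satisfies all
  T F F  ✗ fails (B OR NOT A)
  T F T  ✗ fails (B OR NOT A)
  T T F  ✗ fails (C OR NOT A)
  T T T  ✓ satisfies all
3 of the 8 rows are models.

3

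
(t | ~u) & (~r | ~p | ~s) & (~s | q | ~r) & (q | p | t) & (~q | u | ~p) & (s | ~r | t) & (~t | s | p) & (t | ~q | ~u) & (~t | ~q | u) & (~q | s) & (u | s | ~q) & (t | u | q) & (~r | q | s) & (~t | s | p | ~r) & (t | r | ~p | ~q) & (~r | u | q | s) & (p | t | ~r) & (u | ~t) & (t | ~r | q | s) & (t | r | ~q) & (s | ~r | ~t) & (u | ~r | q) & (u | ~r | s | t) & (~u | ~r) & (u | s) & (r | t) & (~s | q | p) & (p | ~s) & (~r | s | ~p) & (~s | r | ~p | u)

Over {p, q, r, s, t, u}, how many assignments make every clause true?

3

There are 2^6 = 64 truth assignments over (p, q, r, s, t, u).
Split on q. With q = 1, the clauses containing q are satisfied and ~q drops from the rest; 1 of the 2^5 = 32 assignments to the other variables satisfy what remains.
With q = 0, by the same count on the reduced clause set, 2 assignments work.
(One model: p=T, q=F, r=F, s=F, t=T, u=T.)
Total: 1 + 2 = 3.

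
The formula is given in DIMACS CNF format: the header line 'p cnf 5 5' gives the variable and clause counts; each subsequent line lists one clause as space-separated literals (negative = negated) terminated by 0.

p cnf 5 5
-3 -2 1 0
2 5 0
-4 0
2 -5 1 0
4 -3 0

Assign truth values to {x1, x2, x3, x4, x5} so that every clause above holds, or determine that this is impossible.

x1: True; x2: True; x3: False; x4: False; x5: True

(¬x4) alone gives x4 = False.
(¬x3) alone gives x3 = False.
Try x2 = True.
No clause remains; x1, x5 are free.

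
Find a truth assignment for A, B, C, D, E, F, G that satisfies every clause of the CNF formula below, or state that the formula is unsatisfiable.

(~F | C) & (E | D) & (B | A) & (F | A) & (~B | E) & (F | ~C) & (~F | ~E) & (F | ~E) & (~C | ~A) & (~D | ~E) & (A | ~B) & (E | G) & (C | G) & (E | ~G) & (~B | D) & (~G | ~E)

UNSATISFIABLE

Suppose F = 0.
From the singleton clause (A), A = 1.
From the singleton clause (~C), C = 0.
From the singleton clause (~E), E = 0.
From the singleton clause (D), D = 1.
From the singleton clause (~B), B = 0.
From the singleton clause (G), G = 1.
Now (~G) is unsatisfied and unit — conflict.
So F must be the other value — set F = 1.
From the singleton clause (C), C = 1.
From the singleton clause (~E), E = 0.
From the singleton clause (D), D = 1.
From the singleton clause (~B), B = 0.
From the singleton clause (A), A = 1.
Now (~A) is unsatisfied and unit — conflict.
Neither F = 1 nor F = 0 works.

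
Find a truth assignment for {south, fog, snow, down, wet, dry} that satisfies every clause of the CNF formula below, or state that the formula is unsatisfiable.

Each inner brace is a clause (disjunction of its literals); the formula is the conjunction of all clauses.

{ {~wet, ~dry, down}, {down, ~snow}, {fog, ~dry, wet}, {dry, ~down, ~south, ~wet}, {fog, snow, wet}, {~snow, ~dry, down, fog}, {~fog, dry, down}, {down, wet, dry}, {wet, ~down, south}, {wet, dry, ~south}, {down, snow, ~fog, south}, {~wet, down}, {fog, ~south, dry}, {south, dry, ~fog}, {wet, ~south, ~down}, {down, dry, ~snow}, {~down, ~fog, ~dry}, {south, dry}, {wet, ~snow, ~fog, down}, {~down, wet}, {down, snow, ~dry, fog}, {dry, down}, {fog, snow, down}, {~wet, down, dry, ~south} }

Case down = 1:
Unit clause (wet) forces wet = 1.
Case dry = 1:
Unit clause (~fog) forces fog = 0.
No clause remains; south, snow are free.

south ↦ 0; fog ↦ 0; snow ↦ 0; down ↦ 1; wet ↦ 1; dry ↦ 1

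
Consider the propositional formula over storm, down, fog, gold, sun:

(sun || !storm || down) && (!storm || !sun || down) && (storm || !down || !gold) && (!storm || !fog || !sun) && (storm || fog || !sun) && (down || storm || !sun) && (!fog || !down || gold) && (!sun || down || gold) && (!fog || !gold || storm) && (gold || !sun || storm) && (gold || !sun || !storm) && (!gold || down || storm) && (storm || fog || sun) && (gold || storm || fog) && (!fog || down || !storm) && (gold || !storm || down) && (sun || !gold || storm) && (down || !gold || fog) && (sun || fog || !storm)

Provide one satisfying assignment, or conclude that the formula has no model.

storm=true, down=true, fog=true, gold=true, sun=false

Try sun = false.
Try storm = true.
From the singleton clause (down), down = true.
From the singleton clause (fog), fog = true.
From the singleton clause (gold), gold = true.
Every clause now holds.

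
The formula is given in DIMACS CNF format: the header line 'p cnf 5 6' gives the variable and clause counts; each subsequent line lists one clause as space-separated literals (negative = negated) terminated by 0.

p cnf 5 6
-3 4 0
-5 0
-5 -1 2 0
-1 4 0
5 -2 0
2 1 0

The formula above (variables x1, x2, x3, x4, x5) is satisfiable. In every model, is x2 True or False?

False

Suppose x2 = True.
Unit clause (¬x5) forces x5 = False.
That conflicts with the unit clause (x5).
So every satisfying assignment has x2 = False.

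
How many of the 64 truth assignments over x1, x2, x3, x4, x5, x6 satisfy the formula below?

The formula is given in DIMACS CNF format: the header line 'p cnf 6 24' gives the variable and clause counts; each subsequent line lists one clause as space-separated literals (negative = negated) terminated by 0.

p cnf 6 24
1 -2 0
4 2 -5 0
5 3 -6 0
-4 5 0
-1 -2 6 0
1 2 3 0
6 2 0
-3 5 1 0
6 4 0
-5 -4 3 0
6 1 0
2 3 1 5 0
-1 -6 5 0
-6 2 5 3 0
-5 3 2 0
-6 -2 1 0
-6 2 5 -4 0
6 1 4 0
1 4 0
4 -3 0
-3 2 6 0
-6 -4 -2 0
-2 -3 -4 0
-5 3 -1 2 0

3

There are 2^6 = 64 truth assignments over (x1, x2, x3, x4, x5, x6).
Split on x4. With x4 = True, the clauses containing x4 are satisfied and ¬x4 drops from the rest; 2 of the 2^5 = 32 assignments to the other variables satisfy what remains.
With x4 = False, by the same count on the reduced clause set, 1 assignment works.
(One model: x1=F, x2=F, x3=T, x4=T, x5=T, x6=T.)
Total: 2 + 1 = 3.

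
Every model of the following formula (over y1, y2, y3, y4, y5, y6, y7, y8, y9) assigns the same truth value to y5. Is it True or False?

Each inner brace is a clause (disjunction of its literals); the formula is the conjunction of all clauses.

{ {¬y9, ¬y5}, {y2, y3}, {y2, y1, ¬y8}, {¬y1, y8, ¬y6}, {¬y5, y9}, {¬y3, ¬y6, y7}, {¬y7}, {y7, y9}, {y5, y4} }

False

Suppose y5 = True.
From the singleton clause (¬y9), y9 = False.
But (y9) is also a unit clause — contradiction.
So every satisfying assignment has y5 = False.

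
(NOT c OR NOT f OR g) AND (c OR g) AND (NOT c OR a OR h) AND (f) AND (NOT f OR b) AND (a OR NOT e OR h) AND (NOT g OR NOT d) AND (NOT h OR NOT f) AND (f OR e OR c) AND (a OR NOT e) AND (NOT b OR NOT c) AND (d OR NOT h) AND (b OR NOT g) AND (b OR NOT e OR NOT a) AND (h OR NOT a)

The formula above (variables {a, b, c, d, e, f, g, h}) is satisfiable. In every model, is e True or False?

False

Suppose e = true.
(f) alone gives f = true.
(b) alone gives b = true.
(NOT h) alone gives h = false.
(a) alone gives a = true.
But (NOT a) is also a unit clause — contradiction.
So every satisfying assignment has e = False.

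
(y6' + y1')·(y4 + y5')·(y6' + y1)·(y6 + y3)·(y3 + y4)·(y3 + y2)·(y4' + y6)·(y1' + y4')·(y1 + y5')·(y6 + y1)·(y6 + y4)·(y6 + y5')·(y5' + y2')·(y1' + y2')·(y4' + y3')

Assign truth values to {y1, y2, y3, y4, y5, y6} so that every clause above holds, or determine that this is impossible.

Branch on y6: set y6 = 0.
From the singleton clause (y3), y3 = 1.
From the singleton clause (y4'), y4 = 0.
But (y4) is also a unit clause — contradiction.
Undo y6 and try y6 = 1.
From the singleton clause (y1'), y1 = 0.
But (y1) is also a unit clause — contradiction.
Both values of y6 lead to a conflict.

UNSATISFIABLE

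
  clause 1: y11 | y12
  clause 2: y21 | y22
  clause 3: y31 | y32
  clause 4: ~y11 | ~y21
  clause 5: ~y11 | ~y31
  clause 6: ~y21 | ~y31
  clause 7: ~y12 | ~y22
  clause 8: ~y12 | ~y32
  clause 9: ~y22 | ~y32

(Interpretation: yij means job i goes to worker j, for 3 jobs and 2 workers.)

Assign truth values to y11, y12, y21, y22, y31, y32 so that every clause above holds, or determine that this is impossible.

UNSATISFIABLE

Branch on y11: set y11 = 1.
From the singleton clause (~y21), y21 = 0.
From the singleton clause (y22), y22 = 1.
From the singleton clause (~y31), y31 = 0.
From the singleton clause (y32), y32 = 1.
But (~y32) is also a unit clause — contradiction.
That branch fails; take y11 = 0 instead.
From the singleton clause (y12), y12 = 1.
From the singleton clause (~y22), y22 = 0.
From the singleton clause (y21), y21 = 1.
From the singleton clause (~y31), y31 = 0.
From the singleton clause (y32), y32 = 1.
But (~y32) is also a unit clause — contradiction.
Neither y11 = 1 nor y11 = 0 works.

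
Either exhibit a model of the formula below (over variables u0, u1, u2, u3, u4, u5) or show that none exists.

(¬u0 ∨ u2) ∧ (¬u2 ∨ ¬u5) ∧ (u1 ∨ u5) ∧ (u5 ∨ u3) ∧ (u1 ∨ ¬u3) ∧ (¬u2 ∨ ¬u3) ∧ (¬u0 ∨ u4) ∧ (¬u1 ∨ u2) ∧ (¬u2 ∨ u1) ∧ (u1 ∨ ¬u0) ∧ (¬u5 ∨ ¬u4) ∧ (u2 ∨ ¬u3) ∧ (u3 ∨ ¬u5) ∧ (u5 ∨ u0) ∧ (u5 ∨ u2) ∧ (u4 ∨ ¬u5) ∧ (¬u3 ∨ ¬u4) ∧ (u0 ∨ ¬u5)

Case u0 = False:
Unit clause (u5) forces u5 = True.
That conflicts with the unit clause (¬u5).
So u0 must be the other value — set u0 = True.
Unit clause (u2) forces u2 = True.
Unit clause (¬u5) forces u5 = False.
Unit clause (u1) forces u1 = True.
Unit clause (u3) forces u3 = True.
That conflicts with the unit clause (¬u3).
Both values of u0 lead to a conflict.

UNSATISFIABLE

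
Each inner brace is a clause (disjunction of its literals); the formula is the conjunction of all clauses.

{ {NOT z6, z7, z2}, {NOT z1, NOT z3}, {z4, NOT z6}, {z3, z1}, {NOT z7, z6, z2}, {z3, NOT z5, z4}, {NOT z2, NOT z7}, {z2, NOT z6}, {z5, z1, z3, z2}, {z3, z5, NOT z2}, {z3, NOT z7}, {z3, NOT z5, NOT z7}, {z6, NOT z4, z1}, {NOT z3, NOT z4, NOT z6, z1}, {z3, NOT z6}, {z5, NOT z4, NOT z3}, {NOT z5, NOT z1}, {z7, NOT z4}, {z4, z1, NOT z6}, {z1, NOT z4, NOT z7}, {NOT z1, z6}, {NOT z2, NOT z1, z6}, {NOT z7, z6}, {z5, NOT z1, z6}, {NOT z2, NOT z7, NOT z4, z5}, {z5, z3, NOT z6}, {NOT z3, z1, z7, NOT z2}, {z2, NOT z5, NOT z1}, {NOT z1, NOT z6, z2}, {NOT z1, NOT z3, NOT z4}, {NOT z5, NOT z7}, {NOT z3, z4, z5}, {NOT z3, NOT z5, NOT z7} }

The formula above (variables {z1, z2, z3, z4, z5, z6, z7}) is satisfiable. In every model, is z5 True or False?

True

Suppose z5 = false.
Try z1 = false.
From the singleton clause (z3), z3 = true.
From the singleton clause (NOT z4), z4 = false.
That conflicts with the unit clause (z4).
So z1 must be the other value — set z1 = true.
From the singleton clause (NOT z3), z3 = false.
From the singleton clause (NOT z2), z2 = false.
From the singleton clause (NOT z6), z6 = false.
That conflicts with the unit clause (z6).
Either choice for z1 ends in contradiction.
So every satisfying assignment has z5 = True.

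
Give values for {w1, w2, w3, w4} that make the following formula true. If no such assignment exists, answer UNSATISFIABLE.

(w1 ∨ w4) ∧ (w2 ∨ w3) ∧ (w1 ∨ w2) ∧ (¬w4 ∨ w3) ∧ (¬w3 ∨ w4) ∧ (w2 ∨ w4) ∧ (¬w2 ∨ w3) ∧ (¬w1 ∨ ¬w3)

Suppose w1 = False.
Unit clause (w4) forces w4 = True.
Unit clause (w2) forces w2 = True.
Unit clause (w3) forces w3 = True.
Every clause now holds.

w1=False; w2=True; w3=True; w4=True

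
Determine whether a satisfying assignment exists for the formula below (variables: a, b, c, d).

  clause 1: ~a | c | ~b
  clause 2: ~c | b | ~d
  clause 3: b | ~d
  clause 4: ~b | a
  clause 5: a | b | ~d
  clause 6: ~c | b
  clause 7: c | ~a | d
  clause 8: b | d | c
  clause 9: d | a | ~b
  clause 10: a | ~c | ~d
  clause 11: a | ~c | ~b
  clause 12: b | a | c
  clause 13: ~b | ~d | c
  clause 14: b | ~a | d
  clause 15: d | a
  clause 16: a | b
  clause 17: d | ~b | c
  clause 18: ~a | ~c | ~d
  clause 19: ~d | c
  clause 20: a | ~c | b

Suppose b = 1.
The clause (a) is unit, so a = 1.
The clause (c) is unit, so c = 1.
The clause (~d) is unit, so d = 0.
Every clause now holds.
A satisfying assignment: a=1, b=1, c=1, d=0.

Yes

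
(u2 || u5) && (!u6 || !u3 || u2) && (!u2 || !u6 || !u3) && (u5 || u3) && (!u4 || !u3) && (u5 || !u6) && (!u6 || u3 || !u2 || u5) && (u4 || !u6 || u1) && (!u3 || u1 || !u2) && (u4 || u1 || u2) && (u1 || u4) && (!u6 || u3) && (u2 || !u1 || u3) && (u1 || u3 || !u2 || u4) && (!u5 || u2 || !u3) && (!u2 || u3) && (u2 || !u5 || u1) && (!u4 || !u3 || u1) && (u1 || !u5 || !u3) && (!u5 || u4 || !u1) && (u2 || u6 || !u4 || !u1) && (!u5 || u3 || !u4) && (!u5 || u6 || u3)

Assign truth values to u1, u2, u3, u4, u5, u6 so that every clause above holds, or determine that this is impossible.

u1: true, u2: true, u3: true, u4: false, u5: false, u6: false

Branch on u2: set u2 = true.
The clause (u3) is unit, so u3 = true.
The clause (!u6) is unit, so u6 = false.
The clause (!u4) is unit, so u4 = false.
The clause (u1) is unit, so u1 = true.
The clause (!u5) is unit, so u5 = false.
All clauses are satisfied.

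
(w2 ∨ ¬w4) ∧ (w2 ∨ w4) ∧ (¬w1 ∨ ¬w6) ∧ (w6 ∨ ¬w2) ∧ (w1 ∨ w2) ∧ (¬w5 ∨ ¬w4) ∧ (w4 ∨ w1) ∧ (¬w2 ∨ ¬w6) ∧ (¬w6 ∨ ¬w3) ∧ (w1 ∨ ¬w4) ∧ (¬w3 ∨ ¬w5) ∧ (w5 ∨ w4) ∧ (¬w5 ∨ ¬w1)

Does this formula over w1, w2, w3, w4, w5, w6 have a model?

No

Suppose w2 = True.
The clause (w6) is unit, so w6 = True.
Now (¬w6) is unsatisfied and unit — conflict.
Backtrack on w2: now try w2 = False.
The clause (¬w4) is unit, so w4 = False.
Now (w4) is unsatisfied and unit — conflict.
Either choice for w2 ends in contradiction.
No assignment satisfies every clause.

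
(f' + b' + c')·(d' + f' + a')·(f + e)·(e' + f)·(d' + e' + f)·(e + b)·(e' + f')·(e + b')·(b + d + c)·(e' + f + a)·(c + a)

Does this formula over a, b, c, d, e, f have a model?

No, unsatisfiable

Suppose f = 1.
The clause (e') is unit, so e = 0.
The clause (b) is unit, so b = 1.
That conflicts with the unit clause (b').
Backtrack on f: now try f = 0.
The clause (e) is unit, so e = 1.
That conflicts with the unit clause (e').
Neither f = 1 nor f = 0 works.
No assignment satisfies every clause.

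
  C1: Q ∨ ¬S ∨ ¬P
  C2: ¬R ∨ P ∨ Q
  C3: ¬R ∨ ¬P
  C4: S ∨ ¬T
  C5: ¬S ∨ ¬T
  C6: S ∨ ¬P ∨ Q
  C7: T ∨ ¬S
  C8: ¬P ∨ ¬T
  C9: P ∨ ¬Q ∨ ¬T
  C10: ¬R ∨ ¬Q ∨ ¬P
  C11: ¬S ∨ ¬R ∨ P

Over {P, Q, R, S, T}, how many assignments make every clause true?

There are 2^5 = 32 truth assignments over (P, Q, R, S, T).
Split on Q. With Q = True, the clauses containing Q are satisfied and ¬Q drops from the rest; 3 of the 2^4 = 16 assignments to the other variables satisfy what remains.
With Q = False, by the same count on the reduced clause set, 1 assignment works.
(One model: P=F, Q=F, R=F, S=F, T=F.)
Total: 3 + 1 = 4.

4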